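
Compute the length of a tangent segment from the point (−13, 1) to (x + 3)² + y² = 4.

√97

The centre is (−3, 0) and r = 2. The square of the distance from P to the centre is 100 + 1 = 101.
The tangent meets the radius at right angles, so tangent² = |PO|² − r² = 101 − 4 = 97.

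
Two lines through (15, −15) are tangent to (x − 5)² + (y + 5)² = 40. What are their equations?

Write the tangent as mx − y + (−15 − m·(15)) = 0 and set its distance from the centre to 2√10:
(−10m − (10))² = 40(m² + 1)
3m² + 10m + 3 = 0, so m = −3 or m = −1/3.
With m = −3: 3x + y = 30. With m = −1/3: x + 3y = −30.

3x + y = 30 and x + 3y = −30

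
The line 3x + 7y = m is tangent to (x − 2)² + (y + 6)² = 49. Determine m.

m = −36 ± 7√58

For a tangent, require d(centre, line) = r = 7.
|3·2 + 7·(−6) − m| / √58 = 7
|m − (−36)| = 7√58.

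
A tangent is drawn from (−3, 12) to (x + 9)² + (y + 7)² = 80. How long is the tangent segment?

The centre is (−9, −7) and r = 4√5. The square of the distance from P to the centre is 36 + 361 = 397.
Power of the point: PT² = |PO|² − r² = 317, so PT = √317.

√317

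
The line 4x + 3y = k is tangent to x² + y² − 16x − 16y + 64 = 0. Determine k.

For a tangent, require d(centre, line) = r = 8.
|4·8 + 3·8 − k| / √25 = 8
|k − (56)| = 8·5, so k = 96 or k = 16.

k = 16 or k = 96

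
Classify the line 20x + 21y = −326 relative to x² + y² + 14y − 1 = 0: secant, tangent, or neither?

Substituting the line into the circle gives 841x² + 7160x + 9991 = 0.
Discriminant = (7160)² − 4·841·(9991) = 17655876 > 0.
Two real roots: the line is a secant.

secant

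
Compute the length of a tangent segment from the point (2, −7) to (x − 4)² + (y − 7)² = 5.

Centre (4, 7), r² = 5. |PO|² = (−2)² + (−14)² = 200.
The tangent meets the radius at right angles, so tangent² = |PO|² − r² = 200 − 5 = 195.

√195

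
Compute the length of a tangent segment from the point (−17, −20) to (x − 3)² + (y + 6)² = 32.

The centre is (3, −6) and r = 4√2. The square of the distance from P to the centre is 400 + 196 = 596.
The tangent meets the radius at right angles, so tangent² = |PO|² − r² = 596 − 32 = 564.

2√141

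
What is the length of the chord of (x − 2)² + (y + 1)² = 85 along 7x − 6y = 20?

Centre (2, −1), r² = 85. Perpendicular distance d from centre to line = |0| / √85 = 0/√85.
Chord = 2√(r² − d²) = 2·√(85) = 2√85.

2√85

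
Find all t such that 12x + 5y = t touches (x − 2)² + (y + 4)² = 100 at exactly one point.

t = −126 or t = 134

The line touches the circle iff its distance from (2, −4) is 10:
|12·2 + 5·(−4) − t| / √169 = 10
|t − (4)| = 10·13, so t = 134 or t = −126.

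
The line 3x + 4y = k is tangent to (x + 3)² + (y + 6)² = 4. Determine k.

The line touches the circle iff its distance from (−3, −6) is 2:
|3·(−3) + 4·(−6) − k| / √25 = 2
|k − (−33)| = 2·5, so k = −23 or k = −43.

k = −43 or k = −23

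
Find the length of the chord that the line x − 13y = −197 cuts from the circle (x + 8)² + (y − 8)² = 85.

√170

Express y = (197 + x)/13 and substitute into the circle:
170x² + 2890x + 5100 = 0  ⟹  x² + 17x + 30 = 0
x = −2 or x = −15, giving (−2, 15) and (−15, 14).
Chord length = distance between (−2, 15) and (−15, 14) = √170 = √170.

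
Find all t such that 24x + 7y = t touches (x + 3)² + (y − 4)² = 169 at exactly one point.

t = −369 or t = 281

For a tangent, require d(centre, line) = r = 13.
|24·(−3) + 7·4 − t| / √625 = 13
|t − (−44)| = 13·25, so t = 281 or t = −369.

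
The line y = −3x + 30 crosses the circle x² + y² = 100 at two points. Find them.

(8, 6) and (10, 0)

Express y = −3x + 30 and substitute into the circle:
10x² − 180x + 800 = 0  ⟹  x² − 18x + 80 = 0
x = 10 or x = 8, giving (10, 0) and (8, 6).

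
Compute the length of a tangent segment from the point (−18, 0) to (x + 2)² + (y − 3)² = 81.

2√46

The centre is (−2, 3) and r = 9. The square of the distance from P to the centre is 256 + 9 = 265.
By the tangent–radius right angle, tangent length = √(|PO|² − r²) = √184 = 2√46.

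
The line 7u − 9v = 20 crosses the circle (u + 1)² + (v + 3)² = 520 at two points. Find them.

From the line, v = (−20 + 7u)/9. Substituting:
130u² + 260u − 41990 = 0  ⟹  u² + 2u − 323 = 0
u = 17 or u = −19, giving (17, 11) and (−19, −17).

(−19, −17) and (17, 11)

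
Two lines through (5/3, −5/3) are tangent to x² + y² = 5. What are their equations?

Let a tangent through (5/3, −5/3) have slope m. Its distance from (0, 0) must equal √5:
(−5/3m − (5/3))² = 5(m² + 1)
2m² − 5m + 2 = 0, so m = 1/2 or m = 2.
Through (5/3, −5/3) these give x − 2y = 5 and 2x − y = 5.

x − 2y = 5 and 2x − y = 5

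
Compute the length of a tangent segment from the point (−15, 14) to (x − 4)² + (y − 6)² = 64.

With centre O = (4, 6), |OP|² = 425 and r² = 64.
The tangent meets the radius at right angles, so tangent² = |PO|² − r² = 425 − 64 = 361.

19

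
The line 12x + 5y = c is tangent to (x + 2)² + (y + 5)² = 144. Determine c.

c = −205 or c = 107

The line touches the circle iff its distance from (−2, −5) is 12:
|12·(−2) + 5·(−5) − c| / √169 = 12
|c − (−49)| = 12·13, so c = 107 or c = −205.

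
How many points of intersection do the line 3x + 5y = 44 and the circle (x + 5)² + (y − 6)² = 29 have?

Substituting the line into the circle gives 34x² + 166x + 96 = 0.
Δ = 27556 − 13056 = 14500.
Two real roots: the line is a secant.

2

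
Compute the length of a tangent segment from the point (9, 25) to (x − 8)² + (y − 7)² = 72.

√253

The centre is (8, 7) and r = 6√2. The square of the distance from P to the centre is 1 + 324 = 325.
By the tangent–radius right angle, tangent length = √(|PO|² − r²) = √253.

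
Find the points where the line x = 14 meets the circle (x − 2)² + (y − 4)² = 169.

(14, −1) and (14, 9)

The line gives x = 14. Substituting into the circle:
y² − 8y − 9 = 0
y = 9 or y = −1, giving (14, 9) and (14, −1).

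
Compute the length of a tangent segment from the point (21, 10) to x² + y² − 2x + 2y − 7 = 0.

With centre O = (1, −1), |OP|² = 521 and r² = 9.
Power of the point: PT² = |PO|² − r² = 512, so PT = 16√2.

16√2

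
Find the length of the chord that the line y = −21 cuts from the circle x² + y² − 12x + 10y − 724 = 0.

46

Centre (6, −5), r² = 785. Perpendicular distance d from centre to line = |16| / √1 = 16.
Half the chord is √(r² − d²) = √(529), so the full chord is 46.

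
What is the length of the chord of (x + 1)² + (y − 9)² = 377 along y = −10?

8

Express y = −10 and substitute into the circle:
x² + 2x − 15 = 0
x = 3 or x = −5, giving (3, −10) and (−5, −10).
|(3, −10) − (−5, −10)| = √((8)² + (0)²) = 8.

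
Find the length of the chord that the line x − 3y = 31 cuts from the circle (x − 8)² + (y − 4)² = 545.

Substitute y = (−31 + x)/3:
10x² − 230x − 2480 = 0  ⟹  x² − 23x − 248 = 0
x = 31 or x = −8, giving (31, 0) and (−8, −13).
Chord length = distance between (31, 0) and (−8, −13) = √1690 = 13√10.

13√10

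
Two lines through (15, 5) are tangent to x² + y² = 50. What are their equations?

x − y = 10 and x + 7y = 50

Write the tangent as mx − y + (5 − m·(15)) = 0 and set its distance from the centre to 5√2:
[m·(−15) − (−5)]² = 50(m² + 1)
7m² − 6m − 1 = 0, so m = 1 or m = −1/7.
With m = 1: x − y = 10. With m = −1/7: x + 7y = 50.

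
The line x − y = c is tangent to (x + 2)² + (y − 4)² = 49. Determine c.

c = −6 ± 7√2

The line touches the circle iff its distance from (−2, 4) is 7:
|1·(−2) − 1·4 − c| / √2 = 7
|c − (−6)| = 7√2.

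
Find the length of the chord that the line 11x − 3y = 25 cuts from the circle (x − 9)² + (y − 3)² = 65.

√130

Substitute y = (−25 + 11x)/3:
130x² − 910x + 1300 = 0  ⟹  x² − 7x + 10 = 0
x = 5 or x = 2, giving (5, 10) and (2, −1).
Chord length = distance between (5, 10) and (2, −1) = √130 = √130.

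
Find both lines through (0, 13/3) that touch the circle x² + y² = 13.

A line y − (13/3) = m(x − (0)) is tangent when its distance from (0, 0) is √13:
(0m − (−13/3))² = 13(m² + 1)
9m² − 4 = 0, so m = 2/3 or m = −2/3.
Through (0, 13/3) these give 2x − 3y = −13 and 2x + 3y = 13.

2x − 3y = −13 and 2x + 3y = 13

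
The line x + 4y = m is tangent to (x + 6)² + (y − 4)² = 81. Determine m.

The line touches the circle iff its distance from (−6, 4) is 9:
|1·(−6) + 4·4 − m| / √17 = 9
|m − (10)| = 9√17.

m = 10 ± 9√17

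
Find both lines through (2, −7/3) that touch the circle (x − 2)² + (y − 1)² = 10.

x + 3y = −5 and x − 3y = 9

Let a tangent through (2, −7/3) have slope m. Its distance from (2, 1) must equal √10:
[m·(0) − (10/3)]² = 10(m² + 1)
9m² − 1 = 0, so m = −1/3 or m = 1/3.
Through (2, −7/3) these give x + 3y = −5 and x − 3y = 9.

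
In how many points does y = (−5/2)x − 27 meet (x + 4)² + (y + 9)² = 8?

0

d² = (5·(−4) + 2·(−9) − (−54))²/29 = 256/29; r² = 8.
Since d² > r², the line lies outside the circle.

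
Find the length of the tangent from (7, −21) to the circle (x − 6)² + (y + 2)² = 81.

With centre O = (6, −2), |OP|² = 362 and r² = 81.
By the tangent–radius right angle, tangent length = √(|PO|² − r²) = √281.

√281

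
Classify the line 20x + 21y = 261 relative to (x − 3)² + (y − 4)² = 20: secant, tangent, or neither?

Centre (3, 4), r² = 20. Distance² from centre to line = (−117)²/841 = 13689/841.
Since d² < r², the line cuts the circle twice.

secant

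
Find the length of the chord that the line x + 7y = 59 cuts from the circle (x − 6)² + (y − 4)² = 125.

From the line, y = (59 − x)/7. Substituting:
50x² − 650x − 3400 = 0  ⟹  x² − 13x − 68 = 0
x = 17 or x = −4, giving (17, 6) and (−4, 9).
|(17, 6) − (−4, 9)| = √((21)² + (−3)²) = 15√2.

15√2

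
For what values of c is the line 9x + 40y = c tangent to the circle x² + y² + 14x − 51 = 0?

The line touches the circle iff its distance from (−7, 0) is 10:
|9·(−7) + 40·0 − c| / √1681 = 10
|c − (−63)| = 10·41, so c = 347 or c = −473.

c = −473 or c = 347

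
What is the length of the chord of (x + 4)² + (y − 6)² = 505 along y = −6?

Express y = −6 and substitute into the circle:
x² + 8x − 345 = 0
x = 15 or x = −23, giving (15, −6) and (−23, −6).
Chord length = distance between (15, −6) and (−23, −6) = √1444 = 38.

38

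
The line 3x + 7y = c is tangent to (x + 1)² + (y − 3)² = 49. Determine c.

Tangency holds when the distance from the centre (−1, 3) to the line equals the radius 7:
|3·(−1) + 7·3 − c| / √58 = 7
|c − (18)| = 7√58.

c = 18 ± 7√58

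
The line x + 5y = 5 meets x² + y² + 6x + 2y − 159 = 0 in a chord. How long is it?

Substitute y = (5 − x)/5:
26x² + 130x − 3900 = 0  ⟹  x² + 5x − 150 = 0
x = 10 or x = −15, giving (10, −1) and (−15, 4).
|(10, −1) − (−15, 4)| = √((25)² + (−5)²) = 5√26.

5√26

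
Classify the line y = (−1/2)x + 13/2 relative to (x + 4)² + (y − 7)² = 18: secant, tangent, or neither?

secant

d² = (1·(−4) + 2·7 − (13))²/5 = 9/5; r² = 18.
Since d² < r², the line cuts the circle twice.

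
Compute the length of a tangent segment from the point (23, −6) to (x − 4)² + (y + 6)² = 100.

With centre O = (4, −6), |OP|² = 361 and r² = 100.
Power of the point: PT² = |PO|² − r² = 261, so PT = 3√29.

3√29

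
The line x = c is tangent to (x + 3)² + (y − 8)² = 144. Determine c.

For a tangent, require d(centre, line) = r = 12.
|1·(−3) + 0·8 − c| / √1 = 12
|c − (−3)| = 12, so c = 9 or c = −15.

c = −15 or c = 9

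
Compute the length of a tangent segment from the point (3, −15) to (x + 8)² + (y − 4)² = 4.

Centre (−8, 4), r² = 4. |PO|² = (11)² + (−19)² = 482.
By the tangent–radius right angle, tangent length = √(|PO|² − r²) = √478.

√478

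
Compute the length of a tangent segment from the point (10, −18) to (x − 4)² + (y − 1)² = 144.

√253

With centre O = (4, 1), |OP|² = 397 and r² = 144.
The tangent meets the radius at right angles, so tangent² = |PO|² − r² = 397 − 144 = 253.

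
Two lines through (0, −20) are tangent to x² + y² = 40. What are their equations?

A line y − (−20) = m(x − (0)) is tangent when its distance from (0, 0) is 2√10:
[m·(0) − (20)]² = 40(m² + 1)
m² − 9 = 0, so m = 3 or m = −3.
Through (0, −20) these give 3x − y = 20 and 3x + y = −20.

3x − y = 20 and 3x + y = −20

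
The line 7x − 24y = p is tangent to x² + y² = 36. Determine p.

p = −150 or p = 150

For a tangent, require d(centre, line) = r = 6.
|7·0 − 24·0 − p| / √625 = 6
|p| = 6·25, so p = 150 or p = −150.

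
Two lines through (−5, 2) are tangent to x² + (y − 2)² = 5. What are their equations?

x + 2y = −1 and x − 2y = −9

Let a tangent through (−5, 2) have slope m. Its distance from (0, 2) must equal √5:
(5m − (0))² = 5(m² + 1)
4m² − 1 = 0, so m = −1/2 or m = 1/2.
Through (−5, 2) these give x + 2y = −1 and x − 2y = −9.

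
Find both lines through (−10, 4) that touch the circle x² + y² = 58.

A line y − (4) = m(x − (−10)) is tangent when its distance from (0, 0) is √58:
[m·(10) − (−4)]² = 58(m² + 1)
21m² + 40m − 21 = 0, so m = 3/7 or m = −7/3.
With m = 3/7: 3x − 7y = −58. With m = −7/3: 7x + 3y = −58.

3x − 7y = −58 and 7x + 3y = −58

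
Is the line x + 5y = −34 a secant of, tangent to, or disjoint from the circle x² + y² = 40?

disjoint

Substituting the line into the circle gives 26x² + 68x + 156 = 0.
Discriminant = (68)² − 4·26·(156) = −11600 < 0.
No real roots: the line does not meet the circle.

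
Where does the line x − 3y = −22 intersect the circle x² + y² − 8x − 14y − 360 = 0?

(−16, 2) and (23, 15)

Express y = (22 + x)/3 and substitute into the circle:
10x² − 70x − 3680 = 0  ⟹  x² − 7x − 368 = 0
x = 23 or x = −16, giving (23, 15) and (−16, 2).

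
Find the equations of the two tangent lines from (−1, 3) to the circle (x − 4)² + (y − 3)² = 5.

Let a tangent through (−1, 3) have slope m. Its distance from (4, 3) must equal √5:
[m·(5) − (0)]² = 5(m² + 1)
4m² − 1 = 0, so m = 1/2 or m = −1/2.
With m = 1/2: x − 2y = −7. With m = −1/2: x + 2y = 5.

x − 2y = −7 and x + 2y = 5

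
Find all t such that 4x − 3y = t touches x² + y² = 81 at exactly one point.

Tangency holds when the distance from the centre (0, 0) to the line equals the radius 9:
|4·0 − 3·0 − t| / √25 = 9
|t| = 9·5, so t = 45 or t = −45.

t = −45 or t = 45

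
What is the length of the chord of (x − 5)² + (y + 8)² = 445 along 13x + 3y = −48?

The distance from (5, −8) to the line is 89/√178, and r² = 445.
Half the chord is √(r² − d²) = √(801/2), so the full chord is 3√178.

3√178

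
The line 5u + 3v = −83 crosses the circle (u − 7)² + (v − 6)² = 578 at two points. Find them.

From the line, v = (−83 − 5u)/3. Substituting:
34u² + 884u + 5440 = 0  ⟹  u² + 26u + 160 = 0
u = −10 or u = −16, giving (−10, −11) and (−16, −1).

(−16, −1) and (−10, −11)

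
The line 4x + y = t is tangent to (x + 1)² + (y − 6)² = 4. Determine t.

Tangency holds when the distance from the centre (−1, 6) to the line equals the radius 2:
|4·(−1) + 1·6 − t| / √17 = 2
|t − (2)| = 2√17.

t = 2 ± 2√17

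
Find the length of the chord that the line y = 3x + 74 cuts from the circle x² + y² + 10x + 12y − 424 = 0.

5√10

The distance from (−5, −6) to the line is 65/√10, and r² = 485.
Half the chord is √(r² − d²) = √(125/2), so the full chord is 5√10.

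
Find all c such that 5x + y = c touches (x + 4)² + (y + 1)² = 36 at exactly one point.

For a tangent, require d(centre, line) = r = 6.
|5·(−4) + 1·(−1) − c| / √26 = 6
|c − (−21)| = 6√26.

c = −21 ± 6√26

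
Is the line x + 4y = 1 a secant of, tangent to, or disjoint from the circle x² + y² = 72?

Substituting the line into the circle gives 17x² − 2x − 1151 = 0.
Δ = 4 − (−78268) = 78272.
Two real roots: the line is a secant.

secant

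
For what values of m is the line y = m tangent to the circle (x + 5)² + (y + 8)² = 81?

Tangency holds when the distance from the centre (−5, −8) to the line equals the radius 9:
|0·(−5) + 1·(−8) − m| / √1 = 9
|m − (−8)| = 9, so m = 1 or m = −17.

m = −17 or m = 1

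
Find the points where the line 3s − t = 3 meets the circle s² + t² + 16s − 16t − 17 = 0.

Substitute t = 3s − 3:
10s² − 50s + 40 = 0  ⟹  s² − 5s + 4 = 0
s = 4 or s = 1, giving (4, 9) and (1, 0).

(1, 0) and (4, 9)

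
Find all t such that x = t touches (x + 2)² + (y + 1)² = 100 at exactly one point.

Tangency holds when the distance from the centre (−2, −1) to the line equals the radius 10:
|1·(−2) + 0·(−1) − t| / √1 = 10
|t − (−2)| = 10, so t = 8 or t = −12.

t = −12 or t = 8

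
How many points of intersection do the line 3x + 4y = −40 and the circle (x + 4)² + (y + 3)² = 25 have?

d² = (3·(−4) + 4·(−3) − (−40))²/25 = 256/25; r² = 25.
Since d² < r², the line cuts the circle twice.

2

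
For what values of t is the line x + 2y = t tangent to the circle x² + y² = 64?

t = ±8√5

The line touches the circle iff its distance from (0, 0) is 8:
|1·0 + 2·0 − t| / √5 = 8
|t| = 8√5.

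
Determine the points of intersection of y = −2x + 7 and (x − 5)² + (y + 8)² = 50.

(4, −1) and (10, −13)

Substitute y = −2x + 7:
5x² − 70x + 200 = 0  ⟹  x² − 14x + 40 = 0
x = 10 or x = 4, giving (10, −13) and (4, −1).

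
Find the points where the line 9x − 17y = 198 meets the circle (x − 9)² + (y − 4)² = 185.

(5, −9) and (22, 0)

From the line, y = (−198 + 9x)/17. Substituting:
370x² − 9990x + 40700 = 0  ⟹  x² − 27x + 110 = 0
x = 22 or x = 5, giving (22, 0) and (5, −9).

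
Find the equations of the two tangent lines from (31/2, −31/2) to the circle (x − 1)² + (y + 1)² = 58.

3x + 7y = −62 and 7x + 3y = 62

A line y − (−31/2) = m(x − (31/2)) is tangent when its distance from (1, −1) is √58:
(−29/2m − (29/2))² = 58(m² + 1)
21m² + 58m + 21 = 0, so m = −3/7 or m = −7/3.
Through (31/2, −31/2) these give 3x + 7y = −62 and 7x + 3y = 62.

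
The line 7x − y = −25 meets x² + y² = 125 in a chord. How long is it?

The distance from (0, 0) to the line is 25/√50, and r² = 125.
Chord = 2√(r² − d²) = 2·√(225/2) = 15√2.

15√2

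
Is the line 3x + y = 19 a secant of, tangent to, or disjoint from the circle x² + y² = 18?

Centre (0, 0), r² = 18. Distance² from centre to line = (−19)²/10 = 361/10.
Since d² > r², the line lies outside the circle.

disjoint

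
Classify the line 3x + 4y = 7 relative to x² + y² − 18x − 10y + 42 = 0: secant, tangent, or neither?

Substituting the line into the circle gives 25x² − 210x + 441 = 0.
Δ = 44100 − 44100 = 0.
A repeated root: the line is tangent.

tangent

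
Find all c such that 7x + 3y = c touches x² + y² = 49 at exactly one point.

The line touches the circle iff its distance from (0, 0) is 7:
|7·0 + 3·0 − c| / √58 = 7
|c| = 7√58.

c = ±7√58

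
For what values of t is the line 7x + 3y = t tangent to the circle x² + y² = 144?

t = ±12√58

For a tangent, require d(centre, line) = r = 12.
|7·0 + 3·0 − t| / √58 = 12
|t| = 12√58.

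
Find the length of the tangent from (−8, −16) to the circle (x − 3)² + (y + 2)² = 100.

Centre (3, −2), r² = 100. |PO|² = (−11)² + (−14)² = 317.
The tangent meets the radius at right angles, so tangent² = |PO|² − r² = 317 − 100 = 217.

√217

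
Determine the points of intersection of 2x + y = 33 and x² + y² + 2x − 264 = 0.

(11, 11) and (15, 3)

Express y = −2x + 33 and substitute into the circle:
5x² − 130x + 825 = 0  ⟹  x² − 26x + 165 = 0
x = 15 or x = 11, giving (15, 3) and (11, 11).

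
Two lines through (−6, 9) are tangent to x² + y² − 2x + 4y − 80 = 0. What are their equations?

9x − 2y = −72 and 2x + 9y = 69

Write the tangent as mx − y + (9 − m·(−6)) = 0 and set its distance from the centre to √85:
(7m − (−11))² = 85(m² + 1)
18m² − 77m − 18 = 0, so m = 9/2 or m = −2/9.
Through (−6, 9) these give 9x − 2y = −72 and 2x + 9y = 69.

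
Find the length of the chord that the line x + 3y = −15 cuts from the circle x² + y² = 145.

7√10

From the line, y = (−15 − x)/3. Substituting:
10x² + 30x − 1080 = 0  ⟹  x² + 3x − 108 = 0
x = 9 or x = −12, giving (9, −8) and (−12, −1).
|(9, −8) − (−12, −1)| = √((21)² + (−7)²) = 7√10.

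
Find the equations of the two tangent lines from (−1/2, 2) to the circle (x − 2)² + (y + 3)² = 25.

y = 2 and 4x − 3y = −8

A line y − (2) = m(x − (−1/2)) is tangent when its distance from (2, −3) is 5:
[m·(5/2) − (−5)]² = 25(m² + 1)
3m² − 4m = 0, so m = 0 or m = 4/3.
With m = 0: y = 2. With m = 4/3: 4x − 3y = −8.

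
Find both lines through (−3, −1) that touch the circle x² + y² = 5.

x + 2y = −5 and 2x − y = −5

Let a tangent through (−3, −1) have slope m. Its distance from (0, 0) must equal √5:
(3m − (1))² = 5(m² + 1)
2m² − 3m − 2 = 0, so m = −1/2 or m = 2.
With m = −1/2: x + 2y = −5. With m = 2: 2x − y = −5.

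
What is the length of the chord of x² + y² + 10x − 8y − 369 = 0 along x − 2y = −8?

Express y = (8 + x)/2 and substitute into the circle:
5x² + 40x − 1540 = 0  ⟹  x² + 8x − 308 = 0
x = 14 or x = −22, giving (14, 11) and (−22, −7).
Chord length = distance between (14, 11) and (−22, −7) = √1620 = 18√5.

18√5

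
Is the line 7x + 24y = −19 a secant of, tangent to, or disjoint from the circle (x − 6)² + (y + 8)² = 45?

secant

Centre (6, −8), r² = 45. Distance² from centre to line = (−131)²/625 = 17161/625.
Since d² < r², the line cuts the circle twice.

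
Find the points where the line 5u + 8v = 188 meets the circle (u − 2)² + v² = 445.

Express v = (188 − 5u)/8 and substitute into the circle:
89u² − 2136u + 7120 = 0  ⟹  u² − 24u + 80 = 0
u = 20 or u = 4, giving (20, 11) and (4, 21).

(4, 21) and (20, 11)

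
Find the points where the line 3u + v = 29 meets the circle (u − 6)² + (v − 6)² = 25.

From the line, v = −3u + 29. Substituting:
10u² − 150u + 540 = 0  ⟹  u² − 15u + 54 = 0
u = 9 or u = 6, giving (9, 2) and (6, 11).

(6, 11) and (9, 2)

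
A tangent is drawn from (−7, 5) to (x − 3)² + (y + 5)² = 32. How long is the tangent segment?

2√42

Centre (3, −5), r² = 32. |PO|² = (−10)² + (10)² = 200.
The tangent meets the radius at right angles, so tangent² = |PO|² − r² = 200 − 32 = 168.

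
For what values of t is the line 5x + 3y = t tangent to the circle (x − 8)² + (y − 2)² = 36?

The line touches the circle iff its distance from (8, 2) is 6:
|5·8 + 3·2 − t| / √34 = 6
|t − (46)| = 6√34.

t = 46 ± 6√34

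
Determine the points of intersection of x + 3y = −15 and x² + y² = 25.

(−3, −4) and (0, −5)

From the line, y = (−15 − x)/3. Substituting:
10x² + 30x = 0  ⟹  x² + 3x = 0
x = 0 or x = −3, giving (0, −5) and (−3, −4).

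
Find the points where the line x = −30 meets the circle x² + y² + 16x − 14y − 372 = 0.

(−30, 6) and (−30, 8)

The line gives x = −30. Substituting into the circle:
y² − 14y + 48 = 0
y = 8 or y = 6, giving (−30, 8) and (−30, 6).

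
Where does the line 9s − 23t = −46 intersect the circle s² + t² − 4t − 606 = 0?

(−23, −7) and (23, 11)

Substitute t = (46 + 9s)/23:
610s² − 322690 = 0  ⟹  s² − 529 = 0
s = 23 or s = −23, giving (23, 11) and (−23, −7).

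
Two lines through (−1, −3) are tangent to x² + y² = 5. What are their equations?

x − 2y = 5 and 2x + y = −5

A line y − (−3) = m(x − (−1)) is tangent when its distance from (0, 0) is √5:
[m·(1) − (3)]² = 5(m² + 1)
2m² + 3m − 2 = 0, so m = 1/2 or m = −2.
Through (−1, −3) these give x − 2y = 5 and 2x + y = −5.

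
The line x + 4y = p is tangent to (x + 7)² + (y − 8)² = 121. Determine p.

p = 25 ± 11√17

The line touches the circle iff its distance from (−7, 8) is 11:
|1·(−7) + 4·8 − p| / √17 = 11
|p − (25)| = 11√17.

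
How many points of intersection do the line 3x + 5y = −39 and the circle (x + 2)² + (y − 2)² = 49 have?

Substituting the line into the circle gives 34x² + 394x + 1276 = 0.
Discriminant = (394)² − 4·34·(1276) = −18300 < 0.
No real roots: the line does not meet the circle.

0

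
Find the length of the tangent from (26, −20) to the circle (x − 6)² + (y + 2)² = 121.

Centre (6, −2), r² = 121. |PO|² = (20)² + (−18)² = 724.
The tangent meets the radius at right angles, so tangent² = |PO|² − r² = 724 − 121 = 603.

3√67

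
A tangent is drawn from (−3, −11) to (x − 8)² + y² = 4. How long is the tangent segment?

√238

With centre O = (8, 0), |OP|² = 242 and r² = 4.
Power of the point: PT² = |PO|² − r² = 238, so PT = √238.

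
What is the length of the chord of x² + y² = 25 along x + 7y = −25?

5√2

From the line, y = (−25 − x)/7. Substituting:
50x² + 50x − 600 = 0  ⟹  x² + x − 12 = 0
x = 3 or x = −4, giving (3, −4) and (−4, −3).
|(3, −4) − (−4, −3)| = √((7)² + (−1)²) = 5√2.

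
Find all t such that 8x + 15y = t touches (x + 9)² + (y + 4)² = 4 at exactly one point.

t = −166 or t = −98

For a tangent, require d(centre, line) = r = 2.
|8·(−9) + 15·(−4) − t| / √289 = 2
|t − (−132)| = 2·17, so t = −98 or t = −166.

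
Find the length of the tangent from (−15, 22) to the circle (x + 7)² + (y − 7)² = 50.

√239

The centre is (−7, 7) and r = 5√2. The square of the distance from P to the centre is 64 + 225 = 289.
Power of the point: PT² = |PO|² − r² = 239, so PT = √239.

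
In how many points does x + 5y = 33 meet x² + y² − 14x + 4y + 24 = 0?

0

Centre (7, −2), r² = 29. Distance² from centre to line = (−36)²/26 = 648/13.
Since d² > r², the line lies outside the circle.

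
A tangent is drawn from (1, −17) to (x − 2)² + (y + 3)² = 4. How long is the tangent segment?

√193

With centre O = (2, −3), |OP|² = 197 and r² = 4.
Power of the point: PT² = |PO|² − r² = 193, so PT = √193.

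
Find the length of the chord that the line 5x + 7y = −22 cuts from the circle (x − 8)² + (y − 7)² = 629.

5√74

Centre (8, 7), r² = 629. Perpendicular distance d from centre to line = |111| / √74 = 111/√74.
Half the chord is √(r² − d²) = √(925/2), so the full chord is 5√74.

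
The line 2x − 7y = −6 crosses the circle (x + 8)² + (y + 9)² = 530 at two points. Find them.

From the line, y = (6 + 2x)/7. Substituting:
53x² + 1060x − 18073 = 0  ⟹  x² + 20x − 341 = 0
x = 11 or x = −31, giving (11, 4) and (−31, −8).

(−31, −8) and (11, 4)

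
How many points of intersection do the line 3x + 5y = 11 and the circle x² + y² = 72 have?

2

Substituting the line into the circle gives 34x² − 66x − 1679 = 0.
Discriminant = (−66)² − 4·34·(−1679) = 232700 > 0.
Two real roots: the line is a secant.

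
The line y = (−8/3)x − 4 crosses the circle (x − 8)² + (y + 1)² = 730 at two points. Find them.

Substitute y = (−12 − 8x)/3:
73x² − 5913 = 0  ⟹  x² − 81 = 0
x = 9 or x = −9, giving (9, −28) and (−9, 20).

(−9, 20) and (9, −28)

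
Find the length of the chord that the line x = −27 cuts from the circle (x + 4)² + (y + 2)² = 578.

The distance from (−4, −2) to the line is 23, and r² = 578.
Chord = 2√(r² − d²) = 2·√(49) = 14.

14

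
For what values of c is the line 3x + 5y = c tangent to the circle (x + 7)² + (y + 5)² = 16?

c = −46 ± 4√34

Tangency holds when the distance from the centre (−7, −5) to the line equals the radius 4:
|3·(−7) + 5·(−5) − c| / √34 = 4
|c − (−46)| = 4√34.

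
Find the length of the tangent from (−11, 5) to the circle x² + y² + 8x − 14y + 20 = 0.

Centre (−4, 7), r² = 45. |PO|² = (−7)² + (−2)² = 53.
Power of the point: PT² = |PO|² − r² = 8, so PT = 2√2.

2√2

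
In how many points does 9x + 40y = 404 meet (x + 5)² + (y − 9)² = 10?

Substituting the line into the circle gives 1681x² + 15208x + 25936 = 0.
Discriminant = (15208)² − 4·1681·(25936) = 56889600 > 0.
Two real roots: the line is a secant.

2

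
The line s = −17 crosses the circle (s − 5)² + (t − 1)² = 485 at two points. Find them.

(−17, 0) and (−17, 2)

The line gives s = −17. Substituting into the circle:
t² − 2t = 0
t = 2 or t = 0, giving (−17, 2) and (−17, 0).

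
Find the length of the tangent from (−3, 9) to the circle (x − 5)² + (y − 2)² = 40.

The centre is (5, 2) and r = 2√10. The square of the distance from P to the centre is 64 + 49 = 113.
By the tangent–radius right angle, tangent length = √(|PO|² − r²) = √73.

√73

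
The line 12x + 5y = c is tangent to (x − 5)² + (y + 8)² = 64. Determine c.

c = −84 or c = 124

For a tangent, require d(centre, line) = r = 8.
|12·5 + 5·(−8) − c| / √169 = 8
|c − (20)| = 8·13, so c = 124 or c = −84.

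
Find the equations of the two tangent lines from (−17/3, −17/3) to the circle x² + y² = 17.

x − 4y = 17 and 4x − y = −17

Write the tangent as mx − y + (−17/3 − m·(−17/3)) = 0 and set its distance from the centre to √17:
[m·(17/3) − (17/3)]² = 17(m² + 1)
4m² − 17m + 4 = 0, so m = 1/4 or m = 4.
With m = 1/4: x − 4y = 17. With m = 4: 4x − y = −17.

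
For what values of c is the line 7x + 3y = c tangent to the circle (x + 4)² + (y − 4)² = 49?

c = −16 ± 7√58

The line touches the circle iff its distance from (−4, 4) is 7:
|7·(−4) + 3·4 − c| / √58 = 7
|c − (−16)| = 7√58.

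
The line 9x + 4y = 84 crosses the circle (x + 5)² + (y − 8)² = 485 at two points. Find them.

Express y = (84 − 9x)/4 and substitute into the circle:
97x² − 776x − 4656 = 0  ⟹  x² − 8x − 48 = 0
x = 12 or x = −4, giving (12, −6) and (−4, 30).

(−4, 30) and (12, −6)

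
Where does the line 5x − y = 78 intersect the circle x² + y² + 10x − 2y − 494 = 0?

From the line, y = 5x − 78. Substituting:
26x² − 780x + 5746 = 0  ⟹  x² − 30x + 221 = 0
x = 17 or x = 13, giving (17, 7) and (13, −13).

(13, −13) and (17, 7)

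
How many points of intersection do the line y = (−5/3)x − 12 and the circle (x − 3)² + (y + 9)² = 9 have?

0

Substituting the line into the circle gives 34x² + 36x + 81 = 0.
Discriminant = (36)² − 4·34·(81) = −9720 < 0.
No real roots: the line does not meet the circle.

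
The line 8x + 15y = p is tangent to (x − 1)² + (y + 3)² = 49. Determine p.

p = −156 or p = 82

The line touches the circle iff its distance from (1, −3) is 7:
|8·1 + 15·(−3) − p| / √289 = 7
|p − (−37)| = 7·17, so p = 82 or p = −156.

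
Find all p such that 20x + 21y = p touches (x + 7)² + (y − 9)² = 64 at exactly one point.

p = −183 or p = 281

For a tangent, require d(centre, line) = r = 8.
|20·(−7) + 21·9 − p| / √841 = 8
|p − (49)| = 8·29, so p = 281 or p = −183.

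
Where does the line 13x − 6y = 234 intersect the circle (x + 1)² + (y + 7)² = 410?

(6, −26) and (18, 0)

From the line, y = (−234 + 13x)/6. Substituting:
205x² − 4920x + 22140 = 0  ⟹  x² − 24x + 108 = 0
x = 18 or x = 6, giving (18, 0) and (6, −26).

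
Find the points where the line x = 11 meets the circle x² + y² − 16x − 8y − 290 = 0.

(11, −15) and (11, 23)

The line gives x = 11. Substituting into the circle:
y² − 8y − 345 = 0
y = 23 or y = −15, giving (11, 23) and (11, −15).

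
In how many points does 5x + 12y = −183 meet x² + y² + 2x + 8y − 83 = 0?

1

d² = (5·(−1) + 12·(−4) − (−183))²/169 = 100; r² = 100.
Since d² = r², the line is tangent.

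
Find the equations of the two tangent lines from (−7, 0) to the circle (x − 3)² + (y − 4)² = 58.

7x − 3y = −49 and 3x + 7y = −21

Write the tangent as mx − y + (0 − m·(−7)) = 0 and set its distance from the centre to √58:
[m·(10) − (4)]² = 58(m² + 1)
21m² − 40m − 21 = 0, so m = 7/3 or m = −3/7.
With m = 7/3: 7x − 3y = −49. With m = −3/7: 3x + 7y = −21.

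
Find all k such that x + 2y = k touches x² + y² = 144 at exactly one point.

k = ±12√5

For a tangent, require d(centre, line) = r = 12.
|1·0 + 2·0 − k| / √5 = 12
|k| = 12√5.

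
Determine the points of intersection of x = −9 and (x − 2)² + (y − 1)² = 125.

(−9, −1) and (−9, 3)

The line gives x = −9. Substituting into the circle:
y² − 2y − 3 = 0
y = 3 or y = −1, giving (−9, 3) and (−9, −1).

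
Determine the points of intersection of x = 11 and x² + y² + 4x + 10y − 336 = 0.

The line gives x = 11. Substituting into the circle:
y² + 10y − 171 = 0
y = 9 or y = −19, giving (11, 9) and (11, −19).

(11, −19) and (11, 9)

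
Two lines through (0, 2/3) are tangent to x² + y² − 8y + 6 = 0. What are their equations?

Let a tangent through (0, 2/3) have slope m. Its distance from (0, 4) must equal √10:
(0m − (10/3))² = 10(m² + 1)
9m² − 1 = 0, so m = −1/3 or m = 1/3.
With m = −1/3: x + 3y = 2. With m = 1/3: x − 3y = −2.

x + 3y = 2 and x − 3y = −2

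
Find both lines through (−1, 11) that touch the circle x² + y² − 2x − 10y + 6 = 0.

2x − y = −13 and x + 2y = 21

A line y − (11) = m(x − (−1)) is tangent when its distance from (1, 5) is 2√5:
[m·(2) − (−6)]² = 20(m² + 1)
2m² − 3m − 2 = 0, so m = 2 or m = −1/2.
Through (−1, 11) these give 2x − y = −13 and x + 2y = 21.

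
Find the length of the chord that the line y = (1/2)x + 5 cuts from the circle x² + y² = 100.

The distance from (0, 0) to the line is 10/√5, and r² = 100.
Half the chord is √(r² − d²) = √(80), so the full chord is 8√5.

8√5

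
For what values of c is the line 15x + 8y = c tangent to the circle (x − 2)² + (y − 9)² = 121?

Tangency holds when the distance from the centre (2, 9) to the line equals the radius 11:
|15·2 + 8·9 − c| / √289 = 11
|c − (102)| = 11·17, so c = 289 or c = −85.

c = −85 or c = 289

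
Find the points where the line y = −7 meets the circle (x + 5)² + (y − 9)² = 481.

(−20, −7) and (10, −7)

From the line, y = −7. Substituting:
x² + 10x − 200 = 0
x = 10 or x = −20, giving (10, −7) and (−20, −7).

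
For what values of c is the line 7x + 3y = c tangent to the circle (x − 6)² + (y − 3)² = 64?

c = 51 ± 8√58

Tangency holds when the distance from the centre (6, 3) to the line equals the radius 8:
|7·6 + 3·3 − c| / √58 = 8
|c − (51)| = 8√58.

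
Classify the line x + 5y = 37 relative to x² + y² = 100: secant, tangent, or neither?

Centre (0, 0), r² = 100. Distance² from centre to line = (−37)²/26 = 1369/26.
Since d² < r², the line cuts the circle twice.

secant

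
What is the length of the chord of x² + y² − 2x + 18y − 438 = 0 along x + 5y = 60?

Substitute y = (60 − x)/5:
26x² − 260x − 1950 = 0  ⟹  x² − 10x − 75 = 0
x = 15 or x = −5, giving (15, 9) and (−5, 13).
|(15, 9) − (−5, 13)| = √((20)² + (−4)²) = 4√26.

4√26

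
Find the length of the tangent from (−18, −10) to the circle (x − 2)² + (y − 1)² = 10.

√511

The centre is (2, 1) and r = √10. The square of the distance from P to the centre is 400 + 121 = 521.
The tangent meets the radius at right angles, so tangent² = |PO|² − r² = 521 − 10 = 511.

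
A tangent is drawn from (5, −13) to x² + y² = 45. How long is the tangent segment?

Centre (0, 0), r² = 45. |PO|² = (5)² + (−13)² = 194.
By the tangent–radius right angle, tangent length = √(|PO|² − r²) = √149.

√149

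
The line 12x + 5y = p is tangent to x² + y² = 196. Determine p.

Tangency holds when the distance from the centre (0, 0) to the line equals the radius 14:
|12·0 + 5·0 − p| / √169 = 14
|p| = 14·13, so p = 182 or p = −182.

p = −182 or p = 182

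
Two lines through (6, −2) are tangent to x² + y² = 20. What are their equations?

2x + y = 10 and x − 2y = 10

A line y − (−2) = m(x − (6)) is tangent when its distance from (0, 0) is 2√5:
(−6m − (2))² = 20(m² + 1)
2m² + 3m − 2 = 0, so m = −2 or m = 1/2.
Through (6, −2) these give 2x + y = 10 and x − 2y = 10.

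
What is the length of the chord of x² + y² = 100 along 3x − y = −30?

From the line, y = 3x + 30. Substituting:
10x² + 180x + 800 = 0  ⟹  x² + 18x + 80 = 0
x = −8 or x = −10, giving (−8, 6) and (−10, 0).
|(−8, 6) − (−10, 0)| = √((2)² + (6)²) = 2√10.

2√10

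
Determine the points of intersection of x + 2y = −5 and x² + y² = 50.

(−7, 1) and (5, −5)

From the line, y = (−5 − x)/2. Substituting:
5x² + 10x − 175 = 0  ⟹  x² + 2x − 35 = 0
x = 5 or x = −7, giving (5, −5) and (−7, 1).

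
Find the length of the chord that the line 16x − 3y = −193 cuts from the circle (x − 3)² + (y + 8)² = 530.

Express y = (193 + 16x)/3 and substitute into the circle:
265x² + 6890x + 42400 = 0  ⟹  x² + 26x + 160 = 0
x = −10 or x = −16, giving (−10, 11) and (−16, −21).
|(−10, 11) − (−16, −21)| = √((6)² + (32)²) = 2√265.

2√265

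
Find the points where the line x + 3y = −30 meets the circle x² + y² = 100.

Substitute y = (−30 − x)/3:
10x² + 60x = 0  ⟹  x² + 6x = 0
x = 0 or x = −6, giving (0, −10) and (−6, −8).

(−6, −8) and (0, −10)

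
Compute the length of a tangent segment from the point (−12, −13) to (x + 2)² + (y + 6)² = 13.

Centre (−2, −6), r² = 13. |PO|² = (−10)² + (−7)² = 149.
The tangent meets the radius at right angles, so tangent² = |PO|² − r² = 149 − 13 = 136.

2√34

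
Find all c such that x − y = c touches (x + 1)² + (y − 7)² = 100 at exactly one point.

c = −8 ± 10√2

For a tangent, require d(centre, line) = r = 10.
|1·(−1) − 1·7 − c| / √2 = 10
|c − (−8)| = 10√2.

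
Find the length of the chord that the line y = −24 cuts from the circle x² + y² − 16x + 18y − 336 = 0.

32

The distance from (8, −9) to the line is 15, and r² = 481.
Chord = 2√(r² − d²) = 2·√(256) = 32.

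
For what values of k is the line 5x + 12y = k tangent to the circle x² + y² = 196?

k = −182 or k = 182

The line touches the circle iff its distance from (0, 0) is 14:
|5·0 + 12·0 − k| / √169 = 14
|k| = 14·13, so k = 182 or k = −182.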